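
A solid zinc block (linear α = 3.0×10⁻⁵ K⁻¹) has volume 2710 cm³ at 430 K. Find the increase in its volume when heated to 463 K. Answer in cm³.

ΔV = 8.05 cm³

Isotropic solid: β ≈ 3α = 9.0×10⁻⁵ /K; ΔT = 33 K
ΔV = 3αV₀ΔT = 3(3.0×10⁻⁵)(2710)(33) = 8.05 cm³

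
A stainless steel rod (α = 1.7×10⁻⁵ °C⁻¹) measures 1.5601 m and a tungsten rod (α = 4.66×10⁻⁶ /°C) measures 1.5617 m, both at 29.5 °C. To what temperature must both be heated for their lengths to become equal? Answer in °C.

L₁(1 + α₁ΔT) = L₂(1 + α₂ΔT) ⇒ ΔT = (L₂ − L₁)/(α₁L₁ − α₂L₂)
L₂ − L₁ = 1.5617 − 1.5601 = 1.60×10⁻³ m
α₁L₁ − α₂L₂ = 1.7×10⁻⁵×1.5601 − 4.66×10⁻⁶×1.5617 = 1.9244178×10⁻⁵ m/K
ΔT = 1.60×10⁻³ / 1.9244178×10⁻⁵ = 83.142 K
T = 29.5 + 83.142 = 112.642 °C

T = 112.6 °C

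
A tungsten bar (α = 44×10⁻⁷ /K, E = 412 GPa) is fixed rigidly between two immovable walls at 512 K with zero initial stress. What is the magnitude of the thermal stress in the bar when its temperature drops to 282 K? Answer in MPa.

σ = 417 MPa

Fully constrained: the free strain ε = αΔT is blocked, so σ = Eε = EαΔT.
|ΔT| = 230 K
σ = 412×10⁹ × 44×10⁻⁷ × 230 = 4.17×10⁸ Pa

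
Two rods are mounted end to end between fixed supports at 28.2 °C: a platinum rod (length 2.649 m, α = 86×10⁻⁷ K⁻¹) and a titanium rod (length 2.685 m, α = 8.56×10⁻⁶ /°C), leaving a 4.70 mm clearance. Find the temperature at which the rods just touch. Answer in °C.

T = 131 °C

α₁L₁ = 2.27814×10⁻⁵ m/K, α₂L₂ = 2.29836×10⁻⁵ m/K → total 4.5765×10⁻⁵ m/K
ΔT = g/(α₁L₁+α₂L₂) = 4.70×10⁻³ / 4.5765×10⁻⁵ = 102.70 K
T = 28.2 + 102.70 = 130.90 °C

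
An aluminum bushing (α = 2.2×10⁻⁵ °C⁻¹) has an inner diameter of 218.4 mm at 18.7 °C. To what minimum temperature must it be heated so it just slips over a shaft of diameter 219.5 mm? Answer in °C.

Required Δd = 219.5 − 218.4 = 1.1 mm
Δd = αd₀ΔT ⇒ ΔT = Δd/(αd₀) = 1.1 / (2.2×10⁻⁵ × 218.4) = 228.94 K
T_min = 18.7 + 228.94 = 247.64 °C

T = 248 °C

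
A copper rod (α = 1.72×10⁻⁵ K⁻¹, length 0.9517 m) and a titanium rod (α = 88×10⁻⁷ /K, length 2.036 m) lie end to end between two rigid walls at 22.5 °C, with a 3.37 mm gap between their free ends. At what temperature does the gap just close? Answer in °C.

T = 121 °C

α₁L₁ = 1.636924×10⁻⁵ m/K, α₂L₂ = 1.79168×10⁻⁵ m/K → total 3.428604×10⁻⁵ m/K
ΔT = g/(α₁L₁+α₂L₂) = 3.37×10⁻³ / 3.428604×10⁻⁵ = 98.29 K
T = 22.5 + 98.29 = 120.79 °C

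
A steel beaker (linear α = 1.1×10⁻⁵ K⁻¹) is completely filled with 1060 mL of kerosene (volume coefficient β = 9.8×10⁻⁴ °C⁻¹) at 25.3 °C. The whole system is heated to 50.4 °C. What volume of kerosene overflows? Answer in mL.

The beaker also expands: β_container ≈ 3α = 3.3×10⁻⁵ /K
Net overflow = V₀(β_liq − 3α_cont)ΔT
β − 3α = 9.80×10⁻⁴ − 3.3×10⁻⁵ = 9.47×10⁻⁴ /K; ΔT = 25.1 K
ΔV = 1060 × 9.47×10⁻⁴ × 25.1 = 25.2 mL

25.2 mL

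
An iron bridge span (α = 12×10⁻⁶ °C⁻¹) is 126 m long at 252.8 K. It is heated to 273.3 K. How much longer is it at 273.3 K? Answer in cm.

|ΔT| = |273.3 − 252.8| = 20.5 K
ΔL = αL₀ΔT = (12×10⁻⁶)(126)(20.5) = 3.10×10⁻² m

ΔL = 3.10 cm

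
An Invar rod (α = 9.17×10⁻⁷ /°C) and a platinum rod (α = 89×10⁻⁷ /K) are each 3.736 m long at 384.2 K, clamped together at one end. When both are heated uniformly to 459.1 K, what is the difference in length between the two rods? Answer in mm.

2.23 mm

ΔT = 74.9 K
Invar: ΔL = 9.17×10⁻⁷ × 3.736 m × 74.9 = 2.5660×10⁻⁴ m = 0.25660 mm
platinum: ΔL = 89×10⁻⁷ × 3.736 m × 74.9 = 2.4905×10⁻³ m = 2.4905 mm
difference = 2.4905 − 0.25660 = 2.2339 mm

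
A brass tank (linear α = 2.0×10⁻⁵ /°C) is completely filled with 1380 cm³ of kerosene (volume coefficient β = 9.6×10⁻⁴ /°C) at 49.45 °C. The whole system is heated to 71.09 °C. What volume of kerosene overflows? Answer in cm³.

The tank also expands: β_container ≈ 3α = 6.0×10⁻⁵ /K
Net overflow = V₀(β_liq − 3α_cont)ΔT
β − 3α = 9.60×10⁻⁴ − 6.0×10⁻⁵ = 9.00×10⁻⁴ /K; ΔT = 21.64 K
ΔV = 1380 × 9.00×10⁻⁴ × 21.64 = 26.9 cm³

26.9 cm³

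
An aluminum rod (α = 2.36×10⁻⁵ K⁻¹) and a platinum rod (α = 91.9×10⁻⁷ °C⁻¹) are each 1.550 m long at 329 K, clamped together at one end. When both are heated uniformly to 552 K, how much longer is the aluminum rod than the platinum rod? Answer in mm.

ΔT = 223 K
aluminum: ΔL = 2.36×10⁻⁵ × 1.550 m × 223 = 8.1573×10⁻³ m = 8.1573 mm
platinum: ΔL = 91.9×10⁻⁷ × 1.550 m × 223 = 3.1765×10⁻³ m = 3.1765 mm
difference = 8.1573 − 3.1765 = 4.9808 mm

4.98 mm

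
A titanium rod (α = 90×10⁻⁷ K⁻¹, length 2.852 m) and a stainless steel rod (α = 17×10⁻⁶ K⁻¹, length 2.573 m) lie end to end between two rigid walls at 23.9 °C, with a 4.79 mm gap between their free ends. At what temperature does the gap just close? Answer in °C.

α₁L₁ = 2.5668×10⁻⁵ m/K, α₂L₂ = 4.3741×10⁻⁵ m/K → total 6.9409×10⁻⁵ m/K
ΔT = g/(α₁L₁+α₂L₂) = 4.79×10⁻³ / 6.9409×10⁻⁵ = 69.011 K
T = 23.9 + 69.011 = 92.911 °C

T = 92.9 °C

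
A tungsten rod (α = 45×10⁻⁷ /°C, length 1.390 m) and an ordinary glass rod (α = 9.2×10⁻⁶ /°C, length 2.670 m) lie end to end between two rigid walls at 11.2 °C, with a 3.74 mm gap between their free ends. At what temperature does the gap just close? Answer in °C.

T = 133 °C

Gap closes when ΔL₁ + ΔL₂ = 3.74 mm = 3.74×10⁻³ m
(α₁L₁ + α₂L₂)ΔT = g
α₁L₁ + α₂L₂ = 45×10⁻⁷×1.390 + 9.2×10⁻⁶×2.670 = 3.0819×10⁻⁵ m/K
ΔT = 3.74×10⁻³ / 3.0819×10⁻⁵ = 121.35 K
T = 11.2 + 121.35 = 132.55 °C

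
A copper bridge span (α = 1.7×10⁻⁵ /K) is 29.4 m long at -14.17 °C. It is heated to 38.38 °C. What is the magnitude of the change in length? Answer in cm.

ΔL = 2.63 cm

|ΔT| = |38.38 − (-14.17)| = 52.55 K
ΔL = αL₀ΔT = (1.7×10⁻⁵)(29.4)(52.55) = 2.63×10⁻² m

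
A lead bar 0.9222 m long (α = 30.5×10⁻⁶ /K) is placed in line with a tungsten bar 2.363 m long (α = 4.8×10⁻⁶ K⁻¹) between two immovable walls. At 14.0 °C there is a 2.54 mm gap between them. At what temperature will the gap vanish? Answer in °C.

T = 78.4 °C

α₁L₁ = 2.81271×10⁻⁵ m/K, α₂L₂ = 1.13424×10⁻⁵ m/K → total 3.94695×10⁻⁵ m/K
ΔT = g/(α₁L₁+α₂L₂) = 2.54×10⁻³ / 3.94695×10⁻⁵ = 64.353 K
T = 14.0 + 64.353 = 78.353 °C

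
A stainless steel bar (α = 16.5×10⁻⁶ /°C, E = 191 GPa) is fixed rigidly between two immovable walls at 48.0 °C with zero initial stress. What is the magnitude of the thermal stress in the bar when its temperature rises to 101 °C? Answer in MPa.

σ = 167 MPa

Fully constrained: the free strain ε = αΔT is blocked, so σ = Eε = EαΔT.
|ΔT| = 53.0 K
σ = 191×10⁹ × 16.5×10⁻⁶ × 53.0 = 1.67×10⁸ Pa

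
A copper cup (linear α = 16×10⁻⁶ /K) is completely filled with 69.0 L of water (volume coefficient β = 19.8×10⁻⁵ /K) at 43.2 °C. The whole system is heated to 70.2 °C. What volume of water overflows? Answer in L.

The cup also expands: β_container ≈ 3α = 4.8×10⁻⁵ /K
Net overflow = V₀(β_liq − 3α_cont)ΔT
β − 3α = 1.98×10⁻⁴ − 4.8×10⁻⁵ = 1.50×10⁻⁴ /K; ΔT = 27.0 K
ΔV = 69.0 × 1.50×10⁻⁴ × 27.0 = 0.279 L

0.279 L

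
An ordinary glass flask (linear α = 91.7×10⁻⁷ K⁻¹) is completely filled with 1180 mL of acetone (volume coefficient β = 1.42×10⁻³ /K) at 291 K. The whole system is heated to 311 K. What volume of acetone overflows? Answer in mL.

The flask also expands: β_container ≈ 3α = 2.751×10⁻⁵ /K
Net overflow = V₀(β_liq − 3α_cont)ΔT
β − 3α = 1.42×10⁻³ − 2.751×10⁻⁵ = 1.39249×10⁻³ /K; ΔT = 20 K
ΔV = 1180 × 1.39249×10⁻³ × 20 = 32.9 mL

32.9 mL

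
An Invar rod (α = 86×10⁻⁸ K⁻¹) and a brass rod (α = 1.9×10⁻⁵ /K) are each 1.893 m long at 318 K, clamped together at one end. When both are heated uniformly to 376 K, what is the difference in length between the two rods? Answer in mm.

1.99 mm

ΔT = 58 K
Invar: ΔL = 86×10⁻⁸ × 1.893 m × 58 = 9.4423×10⁻⁵ m = 0.094423 mm
brass: ΔL = 1.9×10⁻⁵ × 1.893 m × 58 = 2.0861×10⁻³ m = 2.0861 mm
difference = 2.0861 − 0.094423 = 1.991677 mm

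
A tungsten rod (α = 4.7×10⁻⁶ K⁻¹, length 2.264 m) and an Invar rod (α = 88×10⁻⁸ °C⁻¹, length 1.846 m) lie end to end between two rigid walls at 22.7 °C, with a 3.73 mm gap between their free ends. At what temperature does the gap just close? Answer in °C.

Gap closes when ΔL₁ + ΔL₂ = 3.73 mm = 3.73×10⁻³ m
(α₁L₁ + α₂L₂)ΔT = g
α₁L₁ + α₂L₂ = 4.7×10⁻⁶×2.264 + 88×10⁻⁸×1.846 = 1.226528×10⁻⁵ m/K
ΔT = 3.73×10⁻³ / 1.226528×10⁻⁵ = 304.11 K
T = 22.7 + 304.11 = 326.81 °C

T = 327 °C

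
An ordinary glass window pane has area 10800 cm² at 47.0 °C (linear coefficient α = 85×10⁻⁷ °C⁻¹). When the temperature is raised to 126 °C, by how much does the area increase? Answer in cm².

ΔA = 14.5 cm²

Area coefficient ≈ 2α; |ΔT| = 79.0 K
ΔA = 2αA₀ΔT = 2(85×10⁻⁷)(10800)(79.0) = 14.5 cm²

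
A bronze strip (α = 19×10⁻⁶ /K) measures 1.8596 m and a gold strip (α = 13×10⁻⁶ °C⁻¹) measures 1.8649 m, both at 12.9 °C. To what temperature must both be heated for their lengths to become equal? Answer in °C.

L₁(1 + α₁ΔT) = L₂(1 + α₂ΔT) ⇒ ΔT = (L₂ − L₁)/(α₁L₁ − α₂L₂)
L₂ − L₁ = 1.8649 − 1.8596 = 5.30×10⁻³ m
α₁L₁ − α₂L₂ = 19×10⁻⁶×1.8596 − 13×10⁻⁶×1.8649 = 1.10887×10⁻⁵ m/K
ΔT = 5.30×10⁻³ / 1.10887×10⁻⁵ = 477.964 K
T = 12.9 + 477.964 = 490.864 °C

T = 490.9 °C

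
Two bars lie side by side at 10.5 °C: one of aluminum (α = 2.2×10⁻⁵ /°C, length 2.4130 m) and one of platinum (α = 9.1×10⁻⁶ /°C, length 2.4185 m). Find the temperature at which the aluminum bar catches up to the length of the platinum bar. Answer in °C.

Equal length when α₁L₁ΔT − α₂L₂ΔT = L₂ − L₁ = 5.50×10⁻³ m
α₁L₁ = 5.3086×10⁻⁵, α₂L₂ = 2.200835×10⁻⁵ → Δ(αL) = 3.107765×10⁻⁵ m/K
ΔT = 5.50×10⁻³ / 3.107765×10⁻⁵ = 176.976 K, so T = 10.5 + 176.976 = 187.476 °C

T = 187.5 °C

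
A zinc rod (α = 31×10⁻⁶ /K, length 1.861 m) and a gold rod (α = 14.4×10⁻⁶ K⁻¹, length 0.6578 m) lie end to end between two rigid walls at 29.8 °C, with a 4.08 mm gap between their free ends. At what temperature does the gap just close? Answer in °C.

T = 90.5 °C

α₁L₁ = 5.7691×10⁻⁵ m/K, α₂L₂ = 9.47232×10⁻⁶ m/K → total 6.716332×10⁻⁵ m/K
ΔT = g/(α₁L₁+α₂L₂) = 4.08×10⁻³ / 6.716332×10⁻⁵ = 60.747 K
T = 29.8 + 60.747 = 90.547 °C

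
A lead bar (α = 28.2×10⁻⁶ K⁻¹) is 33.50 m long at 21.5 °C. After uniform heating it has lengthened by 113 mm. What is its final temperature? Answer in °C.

ΔL = αL₀ΔT ⇒ ΔT = ΔL / (αL₀)
ΔT = 113×10⁻³ m / (28.2×10⁻⁶ × 33.50 m) = 119.61 K
T = 21.5 + 119.61 = 141.11 °C

T = 141 °C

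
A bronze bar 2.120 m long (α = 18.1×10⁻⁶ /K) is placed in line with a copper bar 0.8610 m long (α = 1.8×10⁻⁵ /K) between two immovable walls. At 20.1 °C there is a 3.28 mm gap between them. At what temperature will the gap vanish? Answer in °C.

T = 81.0 °C

α₁L₁ = 3.8372×10⁻⁵ m/K, α₂L₂ = 1.5498×10⁻⁵ m/K → total 5.387×10⁻⁵ m/K
ΔT = g/(α₁L₁+α₂L₂) = 3.28×10⁻³ / 5.387×10⁻⁵ = 60.887 K
T = 20.1 + 60.887 = 80.987 °C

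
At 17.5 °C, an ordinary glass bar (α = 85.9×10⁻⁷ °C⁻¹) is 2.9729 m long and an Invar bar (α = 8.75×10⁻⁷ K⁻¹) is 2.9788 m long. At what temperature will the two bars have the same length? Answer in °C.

T = 274.8 °C

L₁(1 + α₁ΔT) = L₂(1 + α₂ΔT) ⇒ ΔT = (L₂ − L₁)/(α₁L₁ − α₂L₂)
L₂ − L₁ = 2.9788 − 2.9729 = 5.90×10⁻³ m
α₁L₁ − α₂L₂ = 85.9×10⁻⁷×2.9729 − 8.75×10⁻⁷×2.9788 = 2.2930761×10⁻⁵ m/K
ΔT = 5.90×10⁻³ / 2.2930761×10⁻⁵ = 257.296 K
T = 17.5 + 257.296 = 274.796 °C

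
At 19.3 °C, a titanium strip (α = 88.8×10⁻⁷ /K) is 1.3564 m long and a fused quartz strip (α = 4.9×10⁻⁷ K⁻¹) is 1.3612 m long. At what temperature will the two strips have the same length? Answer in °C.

T = 441.2 °C

L₁(1 + α₁ΔT) = L₂(1 + α₂ΔT) ⇒ ΔT = (L₂ − L₁)/(α₁L₁ − α₂L₂)
L₂ − L₁ = 1.3612 − 1.3564 = 4.80×10⁻³ m
α₁L₁ − α₂L₂ = 88.8×10⁻⁷×1.3564 − 4.9×10⁻⁷×1.3612 = 1.1377844×10⁻⁵ m/K
ΔT = 4.80×10⁻³ / 1.1377844×10⁻⁵ = 421.873 K
T = 19.3 + 421.873 = 441.173 °C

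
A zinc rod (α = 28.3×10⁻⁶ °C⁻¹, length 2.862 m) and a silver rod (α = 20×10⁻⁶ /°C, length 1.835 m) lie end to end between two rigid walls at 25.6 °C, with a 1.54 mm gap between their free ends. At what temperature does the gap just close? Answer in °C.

Gap closes when ΔL₁ + ΔL₂ = 1.54 mm = 1.54×10⁻³ m
(α₁L₁ + α₂L₂)ΔT = g
α₁L₁ + α₂L₂ = 28.3×10⁻⁶×2.862 + 20×10⁻⁶×1.835 = 1.176946×10⁻⁴ m/K
ΔT = 1.54×10⁻³ / 1.176946×10⁻⁴ = 13.085 K
T = 25.6 + 13.085 = 38.685 °C

T = 38.7 °C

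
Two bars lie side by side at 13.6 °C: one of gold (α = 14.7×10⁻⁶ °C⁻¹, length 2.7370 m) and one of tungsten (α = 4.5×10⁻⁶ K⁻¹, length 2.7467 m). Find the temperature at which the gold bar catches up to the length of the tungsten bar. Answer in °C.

T = 361.6 °C

L₁(1 + α₁ΔT) = L₂(1 + α₂ΔT) ⇒ ΔT = (L₂ − L₁)/(α₁L₁ − α₂L₂)
L₂ − L₁ = 2.7467 − 2.7370 = 9.70×10⁻³ m
α₁L₁ − α₂L₂ = 14.7×10⁻⁶×2.7370 − 4.5×10⁻⁶×2.7467 = 2.787375×10⁻⁵ m/K
ΔT = 9.70×10⁻³ / 2.787375×10⁻⁵ = 347.998 K
T = 13.6 + 347.998 = 361.598 °C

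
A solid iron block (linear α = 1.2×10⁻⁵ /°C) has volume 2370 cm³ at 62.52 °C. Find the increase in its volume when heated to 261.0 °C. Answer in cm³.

ΔV = 16.9 cm³

Isotropic solid: β ≈ 3α = 3.6×10⁻⁵ /K; ΔT = 198.48 K
ΔV = 3αV₀ΔT = 3(1.2×10⁻⁵)(2370)(198.48) = 16.9 cm³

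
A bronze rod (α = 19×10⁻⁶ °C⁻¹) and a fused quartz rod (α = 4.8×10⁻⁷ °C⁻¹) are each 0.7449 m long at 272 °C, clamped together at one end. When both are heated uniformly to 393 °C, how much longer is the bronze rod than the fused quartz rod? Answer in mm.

ΔT = 121 K
bronze: ΔL = 19×10⁻⁶ × 0.7449 m × 121 = 1.7125×10⁻³ m = 1.7125 mm
fused quartz: ΔL = 4.8×10⁻⁷ × 0.7449 m × 121 = 4.3264×10⁻⁵ m = 0.043264 mm
difference = 1.7125 − 0.043264 = 1.669236 mm

1.67 mm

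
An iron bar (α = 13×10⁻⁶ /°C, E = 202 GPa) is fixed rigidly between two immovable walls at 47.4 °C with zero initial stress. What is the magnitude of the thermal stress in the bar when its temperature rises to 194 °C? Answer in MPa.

Fully constrained: the free strain ε = αΔT is blocked, so σ = Eε = EαΔT.
|ΔT| = 146.6 K
σ = 202×10⁹ × 13×10⁻⁶ × 146.6 = 3.85×10⁸ Pa

σ = 385 MPa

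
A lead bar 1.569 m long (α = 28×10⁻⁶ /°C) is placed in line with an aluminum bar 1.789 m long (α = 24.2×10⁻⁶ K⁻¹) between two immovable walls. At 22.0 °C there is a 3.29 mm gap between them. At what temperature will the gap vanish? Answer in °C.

T = 59.7 °C

Gap closes when ΔL₁ + ΔL₂ = 3.29 mm = 3.29×10⁻³ m
(α₁L₁ + α₂L₂)ΔT = g
α₁L₁ + α₂L₂ = 28×10⁻⁶×1.569 + 24.2×10⁻⁶×1.789 = 8.72258×10⁻⁵ m/K
ΔT = 3.29×10⁻³ / 8.72258×10⁻⁵ = 37.718 K
T = 22.0 + 37.718 = 59.718 °C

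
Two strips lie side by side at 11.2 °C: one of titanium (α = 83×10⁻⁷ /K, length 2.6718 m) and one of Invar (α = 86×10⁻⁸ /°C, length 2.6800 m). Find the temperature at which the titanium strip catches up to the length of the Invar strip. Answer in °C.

T = 423.9 °C

Equal length when α₁L₁ΔT − α₂L₂ΔT = L₂ − L₁ = 8.20×10⁻³ m
α₁L₁ = 2.217594×10⁻⁵, α₂L₂ = 2.3048×10⁻⁶ → Δ(αL) = 1.987114×10⁻⁵ m/K
ΔT = 8.20×10⁻³ / 1.987114×10⁻⁵ = 412.659 K, so T = 11.2 + 412.659 = 423.859 °C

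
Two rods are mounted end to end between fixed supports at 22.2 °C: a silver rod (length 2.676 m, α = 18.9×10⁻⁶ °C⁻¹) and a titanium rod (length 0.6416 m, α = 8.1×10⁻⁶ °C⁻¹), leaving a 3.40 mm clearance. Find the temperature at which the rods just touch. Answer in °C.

Gap closes when ΔL₁ + ΔL₂ = 3.40 mm = 3.40×10⁻³ m
(α₁L₁ + α₂L₂)ΔT = g
α₁L₁ + α₂L₂ = 18.9×10⁻⁶×2.676 + 8.1×10⁻⁶×0.6416 = 5.577336×10⁻⁵ m/K
ΔT = 3.40×10⁻³ / 5.577336×10⁻⁵ = 60.961 K
T = 22.2 + 60.961 = 83.161 °C

T = 83.2 °C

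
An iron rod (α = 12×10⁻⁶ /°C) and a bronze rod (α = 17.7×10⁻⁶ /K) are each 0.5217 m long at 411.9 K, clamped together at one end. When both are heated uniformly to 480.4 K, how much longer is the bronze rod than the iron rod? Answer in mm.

ΔT = 68.5 K
iron: ΔL = 12×10⁻⁶ × 0.5217 m × 68.5 = 4.2884×10⁻⁴ m = 0.42884 mm
bronze: ΔL = 17.7×10⁻⁶ × 0.5217 m × 68.5 = 6.3254×10⁻⁴ m = 0.63254 mm
difference = 0.63254 − 0.42884 = 0.20370 mm

0.204 mm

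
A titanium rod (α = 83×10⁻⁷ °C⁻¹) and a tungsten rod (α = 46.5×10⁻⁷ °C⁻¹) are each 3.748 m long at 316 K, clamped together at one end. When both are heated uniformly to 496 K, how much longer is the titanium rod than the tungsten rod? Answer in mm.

ΔT = 180 K
titanium: ΔL = 83×10⁻⁷ × 3.748 m × 180 = 5.5995×10⁻³ m = 5.5995 mm
tungsten: ΔL = 46.5×10⁻⁷ × 3.748 m × 180 = 3.1371×10⁻³ m = 3.1371 mm
difference = 5.5995 − 3.1371 = 2.4624 mm

2.46 mm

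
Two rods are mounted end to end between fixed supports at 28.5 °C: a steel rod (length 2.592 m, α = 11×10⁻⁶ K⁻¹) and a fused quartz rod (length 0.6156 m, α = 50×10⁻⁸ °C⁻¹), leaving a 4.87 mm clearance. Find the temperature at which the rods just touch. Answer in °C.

α₁L₁ = 2.8512×10⁻⁵ m/K, α₂L₂ = 3.078×10⁻⁷ m/K → total 2.88198×10⁻⁵ m/K
ΔT = g/(α₁L₁+α₂L₂) = 4.87×10⁻³ / 2.88198×10⁻⁵ = 168.98 K
T = 28.5 + 168.98 = 197.48 °C

T = 197 °C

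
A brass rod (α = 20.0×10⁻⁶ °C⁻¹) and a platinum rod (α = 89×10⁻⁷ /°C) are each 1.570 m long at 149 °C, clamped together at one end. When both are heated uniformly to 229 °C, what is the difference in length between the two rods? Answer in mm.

ΔT = 80 K
brass: ΔL = 20.0×10⁻⁶ × 1.570 m × 80 = 2.5120×10⁻³ m = 2.5120 mm
platinum: ΔL = 89×10⁻⁷ × 1.570 m × 80 = 1.1178×10⁻³ m = 1.1178 mm
difference = 2.5120 − 1.1178 = 1.3942 mm

1.39 mm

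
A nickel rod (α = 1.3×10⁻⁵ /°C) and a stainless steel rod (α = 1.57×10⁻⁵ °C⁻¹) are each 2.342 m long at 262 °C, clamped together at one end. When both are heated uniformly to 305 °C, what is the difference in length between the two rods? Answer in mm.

ΔT = 43 K
nickel: ΔL = 1.3×10⁻⁵ × 2.342 m × 43 = 1.3092×10⁻³ m = 1.3092 mm
stainless steel: ΔL = 1.57×10⁻⁵ × 2.342 m × 43 = 1.5811×10⁻³ m = 1.5811 mm
difference = 1.5811 − 1.3092 = 0.2719 mm

0.272 mm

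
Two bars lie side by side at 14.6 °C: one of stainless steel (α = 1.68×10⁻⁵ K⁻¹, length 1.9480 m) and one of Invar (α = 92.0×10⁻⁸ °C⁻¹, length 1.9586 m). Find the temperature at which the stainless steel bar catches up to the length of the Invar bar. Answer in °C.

T = 357.4 °C

Equal length when α₁L₁ΔT − α₂L₂ΔT = L₂ − L₁ = 1.06×10⁻² m
α₁L₁ = 3.27264×10⁻⁵, α₂L₂ = 1.801912×10⁻⁶ → Δ(αL) = 3.0924488×10⁻⁵ m/K
ΔT = 1.06×10⁻² / 3.0924488×10⁻⁵ = 342.770 K, so T = 14.6 + 342.770 = 357.370 °C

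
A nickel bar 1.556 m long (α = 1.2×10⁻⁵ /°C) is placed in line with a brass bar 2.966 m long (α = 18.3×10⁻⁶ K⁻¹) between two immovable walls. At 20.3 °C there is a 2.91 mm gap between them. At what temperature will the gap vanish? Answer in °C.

T = 60.2 °C

α₁L₁ = 1.8672×10⁻⁵ m/K, α₂L₂ = 5.42778×10⁻⁵ m/K → total 7.29498×10⁻⁵ m/K
ΔT = g/(α₁L₁+α₂L₂) = 2.91×10⁻³ / 7.29498×10⁻⁵ = 39.890 K
T = 20.3 + 39.890 = 60.190 °C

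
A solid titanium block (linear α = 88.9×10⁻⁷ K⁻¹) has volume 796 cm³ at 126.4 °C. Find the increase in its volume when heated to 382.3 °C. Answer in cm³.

ΔV = 5.43 cm³

Isotropic solid: β ≈ 3α = 2.7×10⁻⁵ /K; ΔT = 255.9 K
ΔV = 3αV₀ΔT = 3(88.9×10⁻⁷)(796)(255.9) = 5.43 cm³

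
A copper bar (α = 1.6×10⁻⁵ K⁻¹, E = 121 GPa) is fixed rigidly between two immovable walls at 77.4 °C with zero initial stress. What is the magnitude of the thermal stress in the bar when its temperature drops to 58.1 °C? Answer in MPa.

σ = 37.4 MPa

Fully constrained: the free strain ε = αΔT is blocked, so σ = Eε = EαΔT.
|ΔT| = 19.3 K
σ = 121×10⁹ × 1.6×10⁻⁵ × 19.3 = 3.74×10⁷ Pa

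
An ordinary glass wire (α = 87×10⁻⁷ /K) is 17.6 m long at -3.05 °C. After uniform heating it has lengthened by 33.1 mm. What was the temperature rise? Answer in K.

ΔT = 216 K

ΔL = αL₀ΔT ⇒ ΔT = ΔL / (αL₀)
ΔT = 33.1×10⁻³ m / (87×10⁻⁷ × 17.6 m) = 216.17 K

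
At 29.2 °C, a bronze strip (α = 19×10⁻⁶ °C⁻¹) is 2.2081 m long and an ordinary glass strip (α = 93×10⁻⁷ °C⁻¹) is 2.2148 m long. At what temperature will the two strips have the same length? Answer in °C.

L₁(1 + α₁ΔT) = L₂(1 + α₂ΔT) ⇒ ΔT = (L₂ − L₁)/(α₁L₁ − α₂L₂)
L₂ − L₁ = 2.2148 − 2.2081 = 6.70×10⁻³ m
α₁L₁ − α₂L₂ = 19×10⁻⁶×2.2081 − 93×10⁻⁷×2.2148 = 2.135626×10⁻⁵ m/K
ΔT = 6.70×10⁻³ / 2.135626×10⁻⁵ = 313.725 K
T = 29.2 + 313.725 = 342.925 °C

T = 342.9 °C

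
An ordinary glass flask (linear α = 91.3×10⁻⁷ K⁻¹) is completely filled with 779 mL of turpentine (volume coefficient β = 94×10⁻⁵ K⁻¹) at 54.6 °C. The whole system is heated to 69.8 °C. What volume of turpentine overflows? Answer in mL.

The flask also expands: β_container ≈ 3α = 2.739×10⁻⁵ /K
Net overflow = V₀(β_liq − 3α_cont)ΔT
β − 3α = 9.40×10⁻⁴ − 2.739×10⁻⁵ = 9.1261×10⁻⁴ /K; ΔT = 15.2 K
ΔV = 779 × 9.1261×10⁻⁴ × 15.2 = 10.8 mL

10.8 mL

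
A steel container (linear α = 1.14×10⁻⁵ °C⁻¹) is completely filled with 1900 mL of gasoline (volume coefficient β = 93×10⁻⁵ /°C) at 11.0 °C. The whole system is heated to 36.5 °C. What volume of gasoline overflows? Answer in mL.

The container also expands: β_container ≈ 3α = 3.42×10⁻⁵ /K
Net overflow = V₀(β_liq − 3α_cont)ΔT
β − 3α = 9.30×10⁻⁴ − 3.42×10⁻⁵ = 8.958×10⁻⁴ /K; ΔT = 25.5 K
ΔV = 1900 × 8.958×10⁻⁴ × 25.5 = 43.4 mL

43.4 mL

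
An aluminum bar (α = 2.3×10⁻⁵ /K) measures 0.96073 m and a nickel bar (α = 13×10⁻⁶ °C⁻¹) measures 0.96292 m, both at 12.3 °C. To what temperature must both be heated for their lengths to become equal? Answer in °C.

T = 240.9 °C

L₁(1 + α₁ΔT) = L₂(1 + α₂ΔT) ⇒ ΔT = (L₂ − L₁)/(α₁L₁ − α₂L₂)
L₂ − L₁ = 0.96292 − 0.96073 = 2.19×10⁻³ m
α₁L₁ − α₂L₂ = 2.3×10⁻⁵×0.96073 − 13×10⁻⁶×0.96292 = 9.57883×10⁻⁶ m/K
ΔT = 2.19×10⁻³ / 9.57883×10⁻⁶ = 228.629 K
T = 12.3 + 228.629 = 240.929 °C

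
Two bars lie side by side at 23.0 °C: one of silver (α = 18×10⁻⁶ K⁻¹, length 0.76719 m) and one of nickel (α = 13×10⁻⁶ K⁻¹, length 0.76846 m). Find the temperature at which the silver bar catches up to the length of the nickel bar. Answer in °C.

T = 355.5 °C

L₁(1 + α₁ΔT) = L₂(1 + α₂ΔT) ⇒ ΔT = (L₂ − L₁)/(α₁L₁ − α₂L₂)
L₂ − L₁ = 0.76846 − 0.76719 = 1.27×10⁻³ m
α₁L₁ − α₂L₂ = 18×10⁻⁶×0.76719 − 13×10⁻⁶×0.76846 = 3.81944×10⁻⁶ m/K
ΔT = 1.27×10⁻³ / 3.81944×10⁻⁶ = 332.509 K
T = 23.0 + 332.509 = 355.509 °C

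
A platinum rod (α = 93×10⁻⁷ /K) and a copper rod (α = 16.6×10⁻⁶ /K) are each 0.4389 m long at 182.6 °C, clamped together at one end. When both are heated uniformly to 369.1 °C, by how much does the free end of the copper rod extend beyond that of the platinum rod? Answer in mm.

0.598 mm

ΔT = 186.5 K
platinum: ΔL = 93×10⁻⁷ × 0.4389 m × 186.5 = 7.6125×10⁻⁴ m = 0.76125 mm
copper: ΔL = 16.6×10⁻⁶ × 0.4389 m × 186.5 = 1.3588×10⁻³ m = 1.3588 mm
difference = 1.3588 − 0.76125 = 0.59755 mm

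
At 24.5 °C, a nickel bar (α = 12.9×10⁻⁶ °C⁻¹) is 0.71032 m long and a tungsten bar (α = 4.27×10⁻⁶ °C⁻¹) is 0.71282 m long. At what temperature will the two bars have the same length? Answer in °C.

T = 433.0 °C

L₁(1 + α₁ΔT) = L₂(1 + α₂ΔT) ⇒ ΔT = (L₂ − L₁)/(α₁L₁ − α₂L₂)
L₂ − L₁ = 0.71282 − 0.71032 = 2.50×10⁻³ m
α₁L₁ − α₂L₂ = 12.9×10⁻⁶×0.71032 − 4.27×10⁻⁶×0.71282 = 6.1193866×10⁻⁶ m/K
ΔT = 2.50×10⁻³ / 6.1193866×10⁻⁶ = 408.538 K
T = 24.5 + 408.538 = 433.038 °C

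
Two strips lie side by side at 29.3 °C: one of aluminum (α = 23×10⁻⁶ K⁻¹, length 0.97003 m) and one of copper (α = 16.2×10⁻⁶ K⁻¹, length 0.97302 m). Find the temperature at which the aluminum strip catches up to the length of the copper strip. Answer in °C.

T = 485.9 °C

Equal length when α₁L₁ΔT − α₂L₂ΔT = L₂ − L₁ = 2.99×10⁻³ m
α₁L₁ = 2.231069×10⁻⁵, α₂L₂ = 1.5762924×10⁻⁵ → Δ(αL) = 6.547766×10⁻⁶ m/K
ΔT = 2.99×10⁻³ / 6.547766×10⁻⁶ = 456.644 K, so T = 29.3 + 456.644 = 485.944 °C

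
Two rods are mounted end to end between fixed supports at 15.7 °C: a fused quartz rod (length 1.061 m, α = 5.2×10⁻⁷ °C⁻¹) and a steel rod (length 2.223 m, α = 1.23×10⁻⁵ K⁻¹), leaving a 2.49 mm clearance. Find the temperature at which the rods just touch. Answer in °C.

T = 105 °C

Gap closes when ΔL₁ + ΔL₂ = 2.49 mm = 2.49×10⁻³ m
(α₁L₁ + α₂L₂)ΔT = g
α₁L₁ + α₂L₂ = 5.2×10⁻⁷×1.061 + 1.23×10⁻⁵×2.223 = 2.789462×10⁻⁵ m/K
ΔT = 2.49×10⁻³ / 2.789462×10⁻⁵ = 89.26 K
T = 15.7 + 89.26 = 104.96 °C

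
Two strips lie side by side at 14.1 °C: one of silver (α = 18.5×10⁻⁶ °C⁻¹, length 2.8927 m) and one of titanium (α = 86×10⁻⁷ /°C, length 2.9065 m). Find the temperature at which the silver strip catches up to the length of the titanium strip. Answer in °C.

L₁(1 + α₁ΔT) = L₂(1 + α₂ΔT) ⇒ ΔT = (L₂ − L₁)/(α₁L₁ − α₂L₂)
L₂ − L₁ = 2.9065 − 2.8927 = 1.38×10⁻² m
α₁L₁ − α₂L₂ = 18.5×10⁻⁶×2.8927 − 86×10⁻⁷×2.9065 = 2.851905×10⁻⁵ m/K
ΔT = 1.38×10⁻² / 2.851905×10⁻⁵ = 483.887 K
T = 14.1 + 483.887 = 497.987 °C

T = 498.0 °C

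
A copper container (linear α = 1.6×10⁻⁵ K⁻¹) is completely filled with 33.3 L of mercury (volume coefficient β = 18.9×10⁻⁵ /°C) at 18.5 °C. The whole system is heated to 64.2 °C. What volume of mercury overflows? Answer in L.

The container also expands: β_container ≈ 3α = 4.8×10⁻⁵ /K
Net overflow = V₀(β_liq − 3α_cont)ΔT
β − 3α = 1.89×10⁻⁴ − 4.8×10⁻⁵ = 1.41×10⁻⁴ /K; ΔT = 45.7 K
ΔV = 33.3 × 1.41×10⁻⁴ × 45.7 = 0.215 L

0.215 L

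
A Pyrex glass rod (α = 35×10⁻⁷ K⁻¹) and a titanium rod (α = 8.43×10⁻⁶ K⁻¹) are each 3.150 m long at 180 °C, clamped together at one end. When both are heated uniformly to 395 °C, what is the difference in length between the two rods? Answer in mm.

ΔT = 215 K
Pyrex glass: ΔL = 35×10⁻⁷ × 3.150 m × 215 = 2.3704×10⁻³ m = 2.3704 mm
titanium: ΔL = 8.43×10⁻⁶ × 3.150 m × 215 = 5.7092×10⁻³ m = 5.7092 mm
difference = 5.7092 − 2.3704 = 3.3388 mm

3.34 mm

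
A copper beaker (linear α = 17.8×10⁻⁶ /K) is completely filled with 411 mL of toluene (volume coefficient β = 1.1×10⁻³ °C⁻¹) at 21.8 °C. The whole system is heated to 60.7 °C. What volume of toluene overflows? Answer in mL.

The beaker also expands: β_container ≈ 3α = 5.34×10⁻⁵ /K
Net overflow = V₀(β_liq − 3α_cont)ΔT
β − 3α = 1.10×10⁻³ − 5.34×10⁻⁵ = 1.0466×10⁻³ /K; ΔT = 38.9 K
ΔV = 411 × 1.0466×10⁻³ × 38.9 = 16.7 mL

16.7 mL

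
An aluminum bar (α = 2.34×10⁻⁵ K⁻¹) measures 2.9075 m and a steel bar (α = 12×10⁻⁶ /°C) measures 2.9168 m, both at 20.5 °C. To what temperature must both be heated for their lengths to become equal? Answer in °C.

Equal length when α₁L₁ΔT − α₂L₂ΔT = L₂ − L₁ = 9.30×10⁻³ m
α₁L₁ = 6.80355×10⁻⁵, α₂L₂ = 3.50016×10⁻⁵ → Δ(αL) = 3.30339×10⁻⁵ m/K
ΔT = 9.30×10⁻³ / 3.30339×10⁻⁵ = 281.529 K, so T = 20.5 + 281.529 = 302.029 °C

T = 302.0 °C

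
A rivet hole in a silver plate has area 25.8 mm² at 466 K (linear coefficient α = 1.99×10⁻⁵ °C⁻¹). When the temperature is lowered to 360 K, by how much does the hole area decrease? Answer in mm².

Area coefficient ≈ 2α; |ΔT| = 106 K
ΔA = 2αA₀ΔT = 2(1.99×10⁻⁵)(25.8)(106) = 0.109 mm²

ΔA = 0.109 mm²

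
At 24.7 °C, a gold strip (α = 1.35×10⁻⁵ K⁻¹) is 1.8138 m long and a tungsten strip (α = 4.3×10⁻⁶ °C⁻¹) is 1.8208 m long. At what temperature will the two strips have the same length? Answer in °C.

Equal length when α₁L₁ΔT − α₂L₂ΔT = L₂ − L₁ = 7.00×10⁻³ m
α₁L₁ = 2.44863×10⁻⁵, α₂L₂ = 7.82944×10⁻⁶ → Δ(αL) = 1.665686×10⁻⁵ m/K
ΔT = 7.00×10⁻³ / 1.665686×10⁻⁵ = 420.247 K, so T = 24.7 + 420.247 = 444.947 °C

T = 444.9 °C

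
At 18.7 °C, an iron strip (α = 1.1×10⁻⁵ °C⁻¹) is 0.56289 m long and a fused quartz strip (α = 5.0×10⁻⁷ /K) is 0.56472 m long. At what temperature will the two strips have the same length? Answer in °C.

Equal length when α₁L₁ΔT − α₂L₂ΔT = L₂ − L₁ = 1.83×10⁻³ m
α₁L₁ = 6.19179×10⁻⁶, α₂L₂ = 2.8236×10⁻⁷ → Δ(αL) = 5.90943×10⁻⁶ m/K
ΔT = 1.83×10⁻³ / 5.90943×10⁻⁶ = 309.675 K, so T = 18.7 + 309.675 = 328.375 °C

T = 328.4 °C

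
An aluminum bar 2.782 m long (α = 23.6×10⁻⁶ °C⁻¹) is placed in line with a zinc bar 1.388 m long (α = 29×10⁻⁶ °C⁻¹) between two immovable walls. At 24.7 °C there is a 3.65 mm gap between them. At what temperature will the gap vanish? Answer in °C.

T = 59.2 °C

α₁L₁ = 6.56552×10⁻⁵ m/K, α₂L₂ = 4.0252×10⁻⁵ m/K → total 1.059072×10⁻⁴ m/K
ΔT = g/(α₁L₁+α₂L₂) = 3.65×10⁻³ / 1.059072×10⁻⁴ = 34.464 K
T = 24.7 + 34.464 = 59.164 °C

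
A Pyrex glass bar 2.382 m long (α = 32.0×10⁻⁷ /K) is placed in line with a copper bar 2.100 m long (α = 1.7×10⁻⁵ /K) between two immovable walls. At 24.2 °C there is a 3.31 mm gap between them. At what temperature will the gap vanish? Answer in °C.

Gap closes when ΔL₁ + ΔL₂ = 3.31 mm = 3.31×10⁻³ m
(α₁L₁ + α₂L₂)ΔT = g
α₁L₁ + α₂L₂ = 32.0×10⁻⁷×2.382 + 1.7×10⁻⁵×2.100 = 4.33224×10⁻⁵ m/K
ΔT = 3.31×10⁻³ / 4.33224×10⁻⁵ = 76.40 K
T = 24.2 + 76.40 = 100.60 °C

T = 101 °C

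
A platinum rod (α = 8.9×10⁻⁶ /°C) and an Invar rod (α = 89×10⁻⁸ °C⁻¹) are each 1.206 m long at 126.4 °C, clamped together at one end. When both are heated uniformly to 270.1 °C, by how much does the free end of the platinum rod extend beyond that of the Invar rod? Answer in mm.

ΔT = 143.7 K
platinum: ΔL = 8.9×10⁻⁶ × 1.206 m × 143.7 = 1.5424×10⁻³ m = 1.5424 mm
Invar: ΔL = 89×10⁻⁸ × 1.206 m × 143.7 = 1.5424×10⁻⁴ m = 0.15424 mm
difference = 1.5424 − 0.15424 = 1.38816 mm

1.39 mm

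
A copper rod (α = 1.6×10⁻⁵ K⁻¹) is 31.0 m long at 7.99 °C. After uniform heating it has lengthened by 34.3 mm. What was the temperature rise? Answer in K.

ΔT = 69.2 K

ΔL = αL₀ΔT ⇒ ΔT = ΔL / (αL₀)
ΔT = 34.3×10⁻³ m / (1.6×10⁻⁵ × 31.0 m) = 69.153 K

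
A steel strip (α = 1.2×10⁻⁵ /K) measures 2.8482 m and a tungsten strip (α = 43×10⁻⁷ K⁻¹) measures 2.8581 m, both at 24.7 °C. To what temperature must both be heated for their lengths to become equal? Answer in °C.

L₁(1 + α₁ΔT) = L₂(1 + α₂ΔT) ⇒ ΔT = (L₂ − L₁)/(α₁L₁ − α₂L₂)
L₂ − L₁ = 2.8581 − 2.8482 = 9.90×10⁻³ m
α₁L₁ − α₂L₂ = 1.2×10⁻⁵×2.8482 − 43×10⁻⁷×2.8581 = 2.188857×10⁻⁵ m/K
ΔT = 9.90×10⁻³ / 2.188857×10⁻⁵ = 452.291 K
T = 24.7 + 452.291 = 476.991 °C

T = 477.0 °C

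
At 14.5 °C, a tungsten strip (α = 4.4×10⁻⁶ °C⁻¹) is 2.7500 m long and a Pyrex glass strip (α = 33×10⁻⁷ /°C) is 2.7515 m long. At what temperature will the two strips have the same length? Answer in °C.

L₁(1 + α₁ΔT) = L₂(1 + α₂ΔT) ⇒ ΔT = (L₂ − L₁)/(α₁L₁ − α₂L₂)
L₂ − L₁ = 2.7515 − 2.7500 = 1.50×10⁻³ m
α₁L₁ − α₂L₂ = 4.4×10⁻⁶×2.7500 − 33×10⁻⁷×2.7515 = 3.02005×10⁻⁶ m/K
ΔT = 1.50×10⁻³ / 3.02005×10⁻⁶ = 496.681 K
T = 14.5 + 496.681 = 511.181 °C

T = 511.2 °C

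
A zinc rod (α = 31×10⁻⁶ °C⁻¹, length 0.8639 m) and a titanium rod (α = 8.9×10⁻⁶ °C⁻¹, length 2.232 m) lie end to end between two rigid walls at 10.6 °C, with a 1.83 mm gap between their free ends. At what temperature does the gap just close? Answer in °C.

α₁L₁ = 2.67809×10⁻⁵ m/K, α₂L₂ = 1.98648×10⁻⁵ m/K → total 4.66457×10⁻⁵ m/K
ΔT = g/(α₁L₁+α₂L₂) = 1.83×10⁻³ / 4.66457×10⁻⁵ = 39.232 K
T = 10.6 + 39.232 = 49.832 °C

T = 49.8 °C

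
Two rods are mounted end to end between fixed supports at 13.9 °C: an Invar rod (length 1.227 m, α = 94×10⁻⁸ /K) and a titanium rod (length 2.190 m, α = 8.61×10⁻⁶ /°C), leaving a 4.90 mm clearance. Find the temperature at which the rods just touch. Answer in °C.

T = 259 °C

α₁L₁ = 1.15338×10⁻⁶ m/K, α₂L₂ = 1.88559×10⁻⁵ m/K → total 2.000928×10⁻⁵ m/K
ΔT = g/(α₁L₁+α₂L₂) = 4.90×10⁻³ / 2.000928×10⁻⁵ = 244.89 K
T = 13.9 + 244.89 = 258.79 °C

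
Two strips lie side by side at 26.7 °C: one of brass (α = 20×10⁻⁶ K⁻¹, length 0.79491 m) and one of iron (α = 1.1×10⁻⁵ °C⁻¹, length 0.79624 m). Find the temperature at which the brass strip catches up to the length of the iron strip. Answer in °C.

T = 213.0 °C

Equal length when α₁L₁ΔT − α₂L₂ΔT = L₂ − L₁ = 1.33×10⁻³ m
α₁L₁ = 1.58982×10⁻⁵, α₂L₂ = 8.75864×10⁻⁶ → Δ(αL) = 7.13956×10⁻⁶ m/K
ΔT = 1.33×10⁻³ / 7.13956×10⁻⁶ = 186.286 K, so T = 26.7 + 186.286 = 212.986 °C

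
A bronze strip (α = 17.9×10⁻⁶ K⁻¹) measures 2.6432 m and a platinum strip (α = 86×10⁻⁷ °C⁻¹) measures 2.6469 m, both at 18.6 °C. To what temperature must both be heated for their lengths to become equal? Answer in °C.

L₁(1 + α₁ΔT) = L₂(1 + α₂ΔT) ⇒ ΔT = (L₂ − L₁)/(α₁L₁ − α₂L₂)
L₂ − L₁ = 2.6469 − 2.6432 = 3.70×10⁻³ m
α₁L₁ − α₂L₂ = 17.9×10⁻⁶×2.6432 − 86×10⁻⁷×2.6469 = 2.454994×10⁻⁵ m/K
ΔT = 3.70×10⁻³ / 2.454994×10⁻⁵ = 150.713 K
T = 18.6 + 150.713 = 169.313 °C

T = 169.3 °C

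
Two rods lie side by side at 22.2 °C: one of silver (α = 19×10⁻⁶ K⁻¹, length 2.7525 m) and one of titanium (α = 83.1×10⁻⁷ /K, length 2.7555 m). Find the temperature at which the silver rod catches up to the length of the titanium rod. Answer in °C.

T = 124.2 °C

Equal length when α₁L₁ΔT − α₂L₂ΔT = L₂ − L₁ = 3.00×10⁻³ m
α₁L₁ = 5.22975×10⁻⁵, α₂L₂ = 2.2898205×10⁻⁵ → Δ(αL) = 2.9399295×10⁻⁵ m/K
ΔT = 3.00×10⁻³ / 2.9399295×10⁻⁵ = 102.043 K, so T = 22.2 + 102.043 = 124.243 °C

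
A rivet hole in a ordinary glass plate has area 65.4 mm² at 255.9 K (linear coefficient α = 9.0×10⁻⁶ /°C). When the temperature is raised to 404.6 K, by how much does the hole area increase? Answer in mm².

ΔA = 0.175 mm²

Area coefficient ≈ 2α; |ΔT| = 148.7 K
ΔA = 2αA₀ΔT = 2(9.0×10⁻⁶)(65.4)(148.7) = 0.175 mm²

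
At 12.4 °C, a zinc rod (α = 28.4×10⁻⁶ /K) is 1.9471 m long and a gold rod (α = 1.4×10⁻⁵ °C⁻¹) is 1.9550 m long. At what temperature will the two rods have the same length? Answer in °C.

Equal length when α₁L₁ΔT − α₂L₂ΔT = L₂ − L₁ = 7.90×10⁻³ m
α₁L₁ = 5.529764×10⁻⁵, α₂L₂ = 2.737×10⁻⁵ → Δ(αL) = 2.792764×10⁻⁵ m/K
ΔT = 7.90×10⁻³ / 2.792764×10⁻⁵ = 282.874 K, so T = 12.4 + 282.874 = 295.274 °C

T = 295.3 °C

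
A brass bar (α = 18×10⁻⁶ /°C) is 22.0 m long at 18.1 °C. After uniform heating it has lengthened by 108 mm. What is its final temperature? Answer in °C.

ΔL = αL₀ΔT ⇒ ΔT = ΔL / (αL₀)
ΔT = 108×10⁻³ m / (18×10⁻⁶ × 22.0 m) = 272.73 K
T = 18.1 + 272.73 = 290.83 °C

T = 291 °C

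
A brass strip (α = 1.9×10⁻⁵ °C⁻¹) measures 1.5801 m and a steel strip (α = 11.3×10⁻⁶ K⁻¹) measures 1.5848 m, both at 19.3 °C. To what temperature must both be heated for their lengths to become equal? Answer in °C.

Equal length when α₁L₁ΔT − α₂L₂ΔT = L₂ − L₁ = 4.70×10⁻³ m
α₁L₁ = 3.00219×10⁻⁵, α₂L₂ = 1.790824×10⁻⁵ → Δ(αL) = 1.211366×10⁻⁵ m/K
ΔT = 4.70×10⁻³ / 1.211366×10⁻⁵ = 387.992 K, so T = 19.3 + 387.992 = 407.292 °C

T = 407.3 °C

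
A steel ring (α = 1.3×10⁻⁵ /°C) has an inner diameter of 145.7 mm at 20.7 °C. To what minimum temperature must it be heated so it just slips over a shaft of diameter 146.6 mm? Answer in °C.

T = 496 °C

Required Δd = 146.6 − 145.7 = 0.9 mm
Δd = αd₀ΔT ⇒ ΔT = Δd/(αd₀) = 0.9 / (1.3×10⁻⁵ × 145.7) = 475.16 K
T_min = 20.7 + 475.16 = 495.86 °C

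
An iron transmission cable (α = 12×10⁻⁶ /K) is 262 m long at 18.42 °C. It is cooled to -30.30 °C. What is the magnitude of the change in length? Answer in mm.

ΔL = 153 mm

|ΔT| = |-30.30 − 18.42| = 48.72 K
ΔL = αL₀ΔT = (12×10⁻⁶)(262)(48.72) = 1.53×10⁻¹ m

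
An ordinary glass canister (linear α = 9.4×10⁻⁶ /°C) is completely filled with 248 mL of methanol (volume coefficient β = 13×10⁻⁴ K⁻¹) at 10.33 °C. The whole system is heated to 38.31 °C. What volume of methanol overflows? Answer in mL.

8.83 mL

The canister also expands: β_container ≈ 3α = 2.82×10⁻⁵ /K
Net overflow = V₀(β_liq − 3α_cont)ΔT
β − 3α = 1.30×10⁻³ − 2.82×10⁻⁵ = 1.2718×10⁻³ /K; ΔT = 27.98 K
ΔV = 248 × 1.2718×10⁻³ × 27.98 = 8.83 mL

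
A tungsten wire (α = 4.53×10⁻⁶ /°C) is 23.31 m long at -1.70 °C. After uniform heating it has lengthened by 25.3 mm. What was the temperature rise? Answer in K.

ΔT = 240 K

ΔL = αL₀ΔT ⇒ ΔT = ΔL / (αL₀)
ΔT = 25.3×10⁻³ m / (4.53×10⁻⁶ × 23.31 m) = 239.60 K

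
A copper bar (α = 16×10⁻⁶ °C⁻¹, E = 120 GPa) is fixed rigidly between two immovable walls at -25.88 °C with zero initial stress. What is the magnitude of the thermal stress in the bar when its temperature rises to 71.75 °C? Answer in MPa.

Fully constrained: the free strain ε = αΔT is blocked, so σ = Eε = EαΔT.
|ΔT| = 97.63 K
σ = 120×10⁹ × 16×10⁻⁶ × 97.63 = 1.87×10⁸ Pa

σ = 187 MPa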